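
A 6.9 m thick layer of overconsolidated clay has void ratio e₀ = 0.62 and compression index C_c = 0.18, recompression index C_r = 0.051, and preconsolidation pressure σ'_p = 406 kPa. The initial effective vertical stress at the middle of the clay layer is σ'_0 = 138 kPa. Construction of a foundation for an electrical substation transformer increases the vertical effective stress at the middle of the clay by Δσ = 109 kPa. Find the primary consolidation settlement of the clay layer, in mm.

S_c ≈ 54.9 mm

Final effective stress: σ'_f = 138 + 109 = 247 kPa.
σ'_f = 247 ≤ σ'_p = 406 kPa, so the clay remains overconsolidated and only the recompression index applies:
S_c = C_r·H/(1+e₀)·log₁₀(σ'_f/σ'_0) = 0.051×6.9/1.62×log₁₀(247/138)
    = 0.21722 × 0.25282 = 0.05492 m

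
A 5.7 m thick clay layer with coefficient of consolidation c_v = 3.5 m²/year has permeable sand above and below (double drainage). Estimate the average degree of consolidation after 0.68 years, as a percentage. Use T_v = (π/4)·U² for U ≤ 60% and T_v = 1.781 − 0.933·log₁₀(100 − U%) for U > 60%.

Drainage path length: H_d = H/2 = 2.85 m (double drainage).
T_v = c_v·t/H_d² = 3.5×0.68/2.85² = 0.29301.
T_v = 0.29301 corresponds to the U > 60% branch:
U = 1 − 10^((1.781 − T_v)/0.933)/100 = 0.6066

U ≈ 60.7 %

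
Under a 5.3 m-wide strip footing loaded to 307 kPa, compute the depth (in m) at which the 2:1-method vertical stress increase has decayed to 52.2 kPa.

2:1 spreading — at depth z the loaded area has grown by z in each plan dimension:
qB/(B+z) = Δσ_z ⇒ z = qB/Δσ_z − B = 307×5.3/52.2 − 5.3 = 25.87 m

z ≈ 25.9 m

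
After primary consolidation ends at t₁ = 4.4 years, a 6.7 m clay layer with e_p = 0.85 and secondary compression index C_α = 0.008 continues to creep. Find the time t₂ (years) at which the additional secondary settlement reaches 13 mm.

t₂ ≈ 12.4 years

S_s = C_α·H/(1+e_p)·log₁₀(t₂/t₁) ⇒ log₁₀(t₂/t₁) = S_s·(1+e_p)/(C_α·H).
log₁₀(t₂/t₁) = 0.013 × (1+0.85) / (0.008×6.7) = 0.4487
t₂ = t₁ × 10^0.4487 = 4.4 × 2.81 = 12.36 years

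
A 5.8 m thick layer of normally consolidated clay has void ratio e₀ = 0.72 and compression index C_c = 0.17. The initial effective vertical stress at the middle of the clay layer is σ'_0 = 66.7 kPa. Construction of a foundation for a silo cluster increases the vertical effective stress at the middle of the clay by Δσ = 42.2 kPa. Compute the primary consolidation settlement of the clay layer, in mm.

S_c ≈ 122 mm

Final effective stress: σ'_f = σ'_0 + Δσ = 66.7 + 42.2 = 108.9 kPa.
Normally consolidated clay, so the full stress increment lies on the virgin compression line:
S_c = C_c·H/(1+e₀)·log₁₀(σ'_f/σ'_0) = 0.17×5.8/(1+0.72)×log₁₀(108.9/66.7)
    = 0.57326 × 0.2129 = 0.122 m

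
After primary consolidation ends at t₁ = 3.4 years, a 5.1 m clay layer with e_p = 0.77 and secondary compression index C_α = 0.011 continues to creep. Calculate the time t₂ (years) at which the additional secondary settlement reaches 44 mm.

t₂ ≈ 83.1 years

S_s = C_α·H/(1+e_p)·log₁₀(t₂/t₁) ⇒ log₁₀(t₂/t₁) = S_s·(1+e_p)/(C_α·H).
log₁₀(t₂/t₁) = 0.044 × (1+0.77) / (0.011×5.1) = 1.388
t₂ = t₁ × 10^1.388 = 3.4 × 24.45 = 83.12 years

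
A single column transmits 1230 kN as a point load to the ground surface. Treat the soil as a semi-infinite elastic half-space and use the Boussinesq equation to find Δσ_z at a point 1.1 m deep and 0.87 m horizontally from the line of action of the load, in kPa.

Δσ_z ≈ 144 kPa

Boussinesq vertical stress below a point load on an elastic half-space:
Δσ_z = 3P/(2πz²) · [1 + (r/z)²]^(−5/2)
r/z = 0.87/1.1 = 0.79091; [1+(r/z)²]^(−5/2) = 0.29683.
Δσ_z = 3×1230/(2π×1.1²) × 0.29683 = 485.36 × 0.29683 = 144.1 kPa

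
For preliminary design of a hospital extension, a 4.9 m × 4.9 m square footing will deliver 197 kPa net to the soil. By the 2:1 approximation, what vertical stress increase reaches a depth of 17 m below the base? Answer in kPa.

Δσ_z ≈ 9.86 kPa

By the 2:1 method the load spreads at 1 horizontal : 2 vertical, so at depth z the loaded area has grown by z in each plan dimension:
Δσ = qBL/((B+z)(L+z)) = 197×4.9×4.9/((4.9+17)(4.9+17)) = 9.8621 kPa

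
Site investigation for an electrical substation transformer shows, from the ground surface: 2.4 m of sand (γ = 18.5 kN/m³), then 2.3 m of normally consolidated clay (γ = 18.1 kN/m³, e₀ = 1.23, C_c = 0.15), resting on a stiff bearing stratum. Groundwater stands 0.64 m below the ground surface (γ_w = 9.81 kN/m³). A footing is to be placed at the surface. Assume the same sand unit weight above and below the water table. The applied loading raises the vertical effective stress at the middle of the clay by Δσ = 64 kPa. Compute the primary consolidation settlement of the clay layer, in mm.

S_c ≈ 67.9 mm

Mid-depth of clay below the ground surface: z = 2.4 + 2.3/2 = 3.55 m.
Total vertical stress at mid-clay: σ_v = 18.5×2.4 + 18.1×1.15 = 65.215 kPa.
Pore pressure: u = 9.81×(3.55 − 0.64) = 28.547 kPa.
Initial effective stress: σ'_0 = σ_v − u = 65.215 − 28.547 = 36.668 kPa.
Final effective stress: σ'_f = σ'_0 + Δσ = 36.668 + 64 = 100.67 kPa.
Normally consolidated clay, so the full stress increment lies on the virgin compression line:
S_c = C_c·H/(1+e₀)·log₁₀(σ'_f/σ'_0) = 0.15×2.3/(1+1.23)×log₁₀(100.67/36.668)
    = 0.15471 × 0.43861 = 0.06786 m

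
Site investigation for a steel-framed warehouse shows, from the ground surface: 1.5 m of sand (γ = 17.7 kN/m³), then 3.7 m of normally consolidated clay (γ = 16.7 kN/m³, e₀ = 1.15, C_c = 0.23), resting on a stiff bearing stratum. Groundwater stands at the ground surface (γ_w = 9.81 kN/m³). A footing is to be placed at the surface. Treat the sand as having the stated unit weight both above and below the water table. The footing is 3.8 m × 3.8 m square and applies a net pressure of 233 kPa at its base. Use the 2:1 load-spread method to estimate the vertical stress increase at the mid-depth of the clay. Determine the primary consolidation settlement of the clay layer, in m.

Mid-depth of clay below the ground surface: z = 1.5 + 3.7/2 = 3.35 m.
Total vertical stress at mid-clay: σ_v = 17.7×1.5 + 16.7×1.85 = 57.445 kPa.
Pore pressure: u = 9.81×(3.35 − 0) = 32.864 kPa.
Initial effective stress: σ'_0 = σ_v − u = 57.445 − 32.864 = 24.581 kPa.
Stress increase at mid-clay by the 2:1 spreading method:
Δσ = qBL/((B+z)(L+z)) = 233×3.8×3.8/((3.8+3.35)(3.8+3.35)) = 65.813 kPa
Final effective stress: σ'_f = σ'_0 + Δσ = 24.581 + 65.813 = 90.394 kPa.
Normally consolidated clay, so the full stress increment lies on the virgin compression line:
S_c = C_c·H/(1+e₀)·log₁₀(σ'_f/σ'_0) = 0.23×3.7/(1+1.15)×log₁₀(90.394/24.581)
    = 0.39581 × 0.56554 = 0.2238 m

S_c ≈ 0.224 m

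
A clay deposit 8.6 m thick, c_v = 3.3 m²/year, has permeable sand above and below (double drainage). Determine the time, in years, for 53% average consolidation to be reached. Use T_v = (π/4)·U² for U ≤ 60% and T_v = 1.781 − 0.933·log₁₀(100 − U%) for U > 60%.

t ≈ 1.24 years

Drainage path length: H_d = H/2 = 4.3 m (double drainage).
U ≤ 60%: T_v = (π/4)·U² = (π/4)×0.53² = 0.22062.
t = T_v·H_d²/c_v = 0.22062×4.3²/3.3 = 1.236 years.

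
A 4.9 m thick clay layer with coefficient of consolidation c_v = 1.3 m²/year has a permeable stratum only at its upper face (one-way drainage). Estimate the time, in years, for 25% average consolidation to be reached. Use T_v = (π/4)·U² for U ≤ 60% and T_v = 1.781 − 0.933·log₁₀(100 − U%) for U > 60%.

Drainage path length: H_d = H = 4.9 m (single drainage).
U ≤ 60%: T_v = (π/4)·U² = (π/4)×0.25² = 0.049087.
t = T_v·H_d²/c_v = 0.049087×4.9²/1.3 = 0.9066 years.

t ≈ 0.907 years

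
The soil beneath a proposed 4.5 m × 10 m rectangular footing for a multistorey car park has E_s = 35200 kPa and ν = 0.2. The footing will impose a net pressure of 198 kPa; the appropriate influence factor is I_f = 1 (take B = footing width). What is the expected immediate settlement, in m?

Immediate (elastic) settlement: S_e = q·B·(1−ν²)/E_s · I_f.
S_e = 198 × 4.5 × (1 − 0.2²) / 35200 × 1
    = 198 × 4.5 × 0.96 / 35200 × 1
    = 0.0243 m

S_e ≈ 0.0243 m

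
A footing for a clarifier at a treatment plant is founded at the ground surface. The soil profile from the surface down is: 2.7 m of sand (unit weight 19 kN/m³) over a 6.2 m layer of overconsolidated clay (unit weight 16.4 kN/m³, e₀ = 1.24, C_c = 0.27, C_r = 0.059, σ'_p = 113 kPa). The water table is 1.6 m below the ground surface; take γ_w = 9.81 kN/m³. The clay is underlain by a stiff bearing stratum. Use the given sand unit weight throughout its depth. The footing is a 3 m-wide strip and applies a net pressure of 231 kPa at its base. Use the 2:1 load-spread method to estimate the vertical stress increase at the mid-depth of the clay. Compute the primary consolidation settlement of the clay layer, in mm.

Mid-depth of clay below the ground surface: z = 2.7 + 6.2/2 = 5.8 m.
Total vertical stress at mid-clay: σ_v = 19×2.7 + 16.4×3.1 = 102.14 kPa.
Pore pressure: u = 9.81×(5.8 − 1.6) = 41.202 kPa.
Initial effective stress: σ'_0 = σ_v − u = 102.14 − 41.202 = 60.938 kPa.
Stress increase at mid-clay by the 2:1 spreading method:
Δσ = qB/(B+z) = 231×3/(3+5.8) = 78.75 kPa
Final effective stress: σ'_f = 60.938 + 78.75 = 139.69 kPa.
σ'_f = 139.69 > σ'_p = 113 kPa, so the stress path crosses the preconsolidation pressure — recompression up to σ'_p, then virgin compression beyond:
S_c = H/(1+e₀)·[C_r·log₁₀(σ'_p/σ'_0) + C_c·log₁₀(σ'_f/σ'_p)]
    = 6.2/2.24 × [0.059×log₁₀(113/60.938) + 0.27×log₁₀(139.69/113)]
    = 2.7679 × [0.015823 + 0.024863] = 0.1126 m

S_c ≈ 113 mm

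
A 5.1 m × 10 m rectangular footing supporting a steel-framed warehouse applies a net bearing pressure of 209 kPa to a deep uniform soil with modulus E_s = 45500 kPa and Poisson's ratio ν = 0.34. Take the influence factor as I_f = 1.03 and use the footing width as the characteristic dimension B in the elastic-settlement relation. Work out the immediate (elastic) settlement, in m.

S_e ≈ 0.0213 m

Immediate (elastic) settlement: S_e = q·B·(1−ν²)/E_s · I_f.
S_e = 209 × 5.1 × (1 − 0.34²) / 45500 × 1.03
    = 209 × 5.1 × 0.8844 / 45500 × 1.03
    = 0.02134 m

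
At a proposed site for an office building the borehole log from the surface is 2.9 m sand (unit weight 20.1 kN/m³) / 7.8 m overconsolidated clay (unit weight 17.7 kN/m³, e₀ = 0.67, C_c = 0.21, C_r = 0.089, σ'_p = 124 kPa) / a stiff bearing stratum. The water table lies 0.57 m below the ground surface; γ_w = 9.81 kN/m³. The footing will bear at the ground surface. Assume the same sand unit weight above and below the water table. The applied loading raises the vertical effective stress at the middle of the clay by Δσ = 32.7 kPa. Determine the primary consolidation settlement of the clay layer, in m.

Mid-depth of clay below the ground surface: z = 2.9 + 7.8/2 = 6.8 m.
Total vertical stress at mid-clay: σ_v = 20.1×2.9 + 17.7×3.9 = 127.32 kPa.
Pore pressure: u = 9.81×(6.8 − 0.57) = 61.116 kPa.
Initial effective stress: σ'_0 = σ_v − u = 127.32 − 61.116 = 66.204 kPa.
Final effective stress: σ'_f = 66.204 + 32.7 = 98.904 kPa.
σ'_f = 98.904 ≤ σ'_p = 124 kPa, so the clay remains overconsolidated and only the recompression index applies:
S_c = C_r·H/(1+e₀)·log₁₀(σ'_f/σ'_0) = 0.089×7.8/1.67×log₁₀(98.904/66.204)
    = 0.41569 × 0.17433 = 0.07247 m

S_c ≈ 0.0725 m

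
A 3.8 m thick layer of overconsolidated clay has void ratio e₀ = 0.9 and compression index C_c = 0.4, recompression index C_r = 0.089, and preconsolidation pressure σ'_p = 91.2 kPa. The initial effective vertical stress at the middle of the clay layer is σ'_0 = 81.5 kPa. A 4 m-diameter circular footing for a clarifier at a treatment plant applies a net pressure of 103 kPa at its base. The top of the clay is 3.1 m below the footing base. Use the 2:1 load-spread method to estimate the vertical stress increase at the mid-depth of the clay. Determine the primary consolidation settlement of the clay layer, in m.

Mid-depth of clay below the footing base: z = 3.1 + 3.8/2 = 5 m.
Stress increase at mid-clay by the 2:1 spreading method:
Δσ ≈ qD²/(D+z)² = 103×4²/(4+5)² = 20.346 kPa
Final effective stress: σ'_f = 81.5 + 20.346 = 101.85 kPa.
σ'_f = 101.85 > σ'_p = 91.2 kPa, so the stress path crosses the preconsolidation pressure — recompression up to σ'_p, then virgin compression beyond:
S_c = H/(1+e₀)·[C_r·log₁₀(σ'_p/σ'_0) + C_c·log₁₀(σ'_f/σ'_p)]
    = 3.8/1.9 × [0.089×log₁₀(91.2/81.5) + 0.4×log₁₀(101.85/91.2)]
    = 2 × [0.0043465 + 0.019186] = 0.04707 m

S_c ≈ 0.0471 m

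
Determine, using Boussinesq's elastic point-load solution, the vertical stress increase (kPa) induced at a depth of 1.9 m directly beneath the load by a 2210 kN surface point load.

Boussinesq vertical stress below a point load on an elastic half-space:
Δσ_z = 3P/(2πz²) · [1 + (r/z)²]^(−5/2)
r/z = 0/1.9 = 0; [1+(r/z)²]^(−5/2) = 1.
Δσ_z = 3×2210/(2π×1.9²) × 1 = 292.3 × 1 = 292.3 kPa

Δσ_z ≈ 292 kPa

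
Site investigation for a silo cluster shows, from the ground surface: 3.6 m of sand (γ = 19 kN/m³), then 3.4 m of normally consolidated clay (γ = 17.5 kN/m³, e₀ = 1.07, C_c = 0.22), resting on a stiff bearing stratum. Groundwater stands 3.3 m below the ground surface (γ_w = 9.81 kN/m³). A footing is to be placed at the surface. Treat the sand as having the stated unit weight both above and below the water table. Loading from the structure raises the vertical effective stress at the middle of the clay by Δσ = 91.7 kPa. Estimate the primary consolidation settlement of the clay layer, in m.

S_c ≈ 0.121 m

Mid-depth of clay below the ground surface: z = 3.6 + 3.4/2 = 5.3 m.
Total vertical stress at mid-clay: σ_v = 19×3.6 + 17.5×1.7 = 98.15 kPa.
Pore pressure: u = 9.81×(5.3 − 3.3) = 19.62 kPa.
Initial effective stress: σ'_0 = σ_v − u = 98.15 − 19.62 = 78.53 kPa.
Final effective stress: σ'_f = σ'_0 + Δσ = 78.53 + 91.7 = 170.23 kPa.
Normally consolidated clay, so the full stress increment lies on the virgin compression line:
S_c = C_c·H/(1+e₀)·log₁₀(σ'_f/σ'_0) = 0.22×3.4/(1+1.07)×log₁₀(170.23/78.53)
    = 0.36135 × 0.336 = 0.1214 m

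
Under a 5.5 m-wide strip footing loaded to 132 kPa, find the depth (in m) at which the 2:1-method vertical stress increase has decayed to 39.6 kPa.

z ≈ 12.8 m

2:1 spreading — at depth z the loaded area has grown by z in each plan dimension:
qB/(B+z) = Δσ_z ⇒ z = qB/Δσ_z − B = 132×5.5/39.6 − 5.5 = 12.83 m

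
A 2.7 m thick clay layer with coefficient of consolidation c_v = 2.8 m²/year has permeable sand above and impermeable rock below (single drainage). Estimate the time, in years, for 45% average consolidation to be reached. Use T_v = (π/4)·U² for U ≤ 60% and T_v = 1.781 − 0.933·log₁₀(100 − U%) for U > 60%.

t ≈ 0.414 years

Drainage path length: H_d = H = 2.7 m (single drainage).
U ≤ 60%: T_v = (π/4)·U² = (π/4)×0.45² = 0.15904.
t = T_v·H_d²/c_v = 0.15904×2.7²/2.8 = 0.4141 years.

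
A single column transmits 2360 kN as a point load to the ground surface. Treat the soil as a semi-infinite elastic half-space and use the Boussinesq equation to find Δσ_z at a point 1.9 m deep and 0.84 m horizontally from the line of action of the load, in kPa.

Boussinesq vertical stress below a point load on an elastic half-space:
Δσ_z = 3P/(2πz²) · [1 + (r/z)²]^(−5/2)
r/z = 0.84/1.9 = 0.44211; [1+(r/z)²]^(−5/2) = 0.63998.
Δσ_z = 3×2360/(2π×1.9²) × 0.63998 = 312.14 × 0.63998 = 199.8 kPa

Δσ_z ≈ 200 kPa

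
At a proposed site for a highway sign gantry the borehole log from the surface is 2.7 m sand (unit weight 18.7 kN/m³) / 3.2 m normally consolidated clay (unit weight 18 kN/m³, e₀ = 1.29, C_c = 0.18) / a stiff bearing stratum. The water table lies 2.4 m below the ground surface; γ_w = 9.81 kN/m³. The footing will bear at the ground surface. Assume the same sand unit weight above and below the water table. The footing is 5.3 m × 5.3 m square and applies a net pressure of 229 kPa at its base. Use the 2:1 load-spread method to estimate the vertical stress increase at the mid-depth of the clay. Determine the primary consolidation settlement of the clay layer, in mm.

S_c ≈ 83.7 mm

Mid-depth of clay below the ground surface: z = 2.7 + 3.2/2 = 4.3 m.
Total vertical stress at mid-clay: σ_v = 18.7×2.7 + 18×1.6 = 79.29 kPa.
Pore pressure: u = 9.81×(4.3 − 2.4) = 18.639 kPa.
Initial effective stress: σ'_0 = σ_v − u = 79.29 − 18.639 = 60.651 kPa.
Stress increase at mid-clay by the 2:1 spreading method:
Δσ = qBL/((B+z)(L+z)) = 229×5.3×5.3/((5.3+4.3)(5.3+4.3)) = 69.798 kPa
Final effective stress: σ'_f = σ'_0 + Δσ = 60.651 + 69.798 = 130.45 kPa.
Normally consolidated clay, so the full stress increment lies on the virgin compression line:
S_c = C_c·H/(1+e₀)·log₁₀(σ'_f/σ'_0) = 0.18×3.2/(1+1.29)×log₁₀(130.45/60.651)
    = 0.25153 × 0.33261 = 0.08366 m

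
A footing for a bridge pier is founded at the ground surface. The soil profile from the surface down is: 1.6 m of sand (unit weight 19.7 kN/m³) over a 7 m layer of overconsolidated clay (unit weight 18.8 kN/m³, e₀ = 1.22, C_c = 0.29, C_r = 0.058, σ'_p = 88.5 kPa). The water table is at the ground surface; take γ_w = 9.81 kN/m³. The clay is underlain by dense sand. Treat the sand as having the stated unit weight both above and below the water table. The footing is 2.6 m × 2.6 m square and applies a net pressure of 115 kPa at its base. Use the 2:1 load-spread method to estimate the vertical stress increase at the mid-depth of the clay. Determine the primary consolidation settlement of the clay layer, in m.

S_c ≈ 0.0194 m

Mid-depth of clay below the ground surface: z = 1.6 + 7/2 = 5.1 m.
Total vertical stress at mid-clay: σ_v = 19.7×1.6 + 18.8×3.5 = 97.32 kPa.
Pore pressure: u = 9.81×(5.1 − 0) = 50.031 kPa.
Initial effective stress: σ'_0 = σ_v − u = 97.32 − 50.031 = 47.289 kPa.
Stress increase at mid-clay by the 2:1 spreading method:
Δσ = qBL/((B+z)(L+z)) = 115×2.6×2.6/((2.6+5.1)(2.6+5.1)) = 13.112 kPa
Final effective stress: σ'_f = 47.289 + 13.112 = 60.401 kPa.
σ'_f = 60.401 ≤ σ'_p = 88.5 kPa, so the clay remains overconsolidated and only the recompression index applies:
S_c = C_r·H/(1+e₀)·log₁₀(σ'_f/σ'_0) = 0.058×7/2.22×log₁₀(60.401/47.289)
    = 0.18289 × 0.10628 = 0.01944 m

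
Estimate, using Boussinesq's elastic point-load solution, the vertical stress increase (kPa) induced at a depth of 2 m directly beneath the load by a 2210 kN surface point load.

Δσ_z ≈ 264 kPa

Boussinesq vertical stress below a point load on an elastic half-space:
Δσ_z = 3P/(2πz²) · [1 + (r/z)²]^(−5/2)
r/z = 0/2 = 0; [1+(r/z)²]^(−5/2) = 1.
Δσ_z = 3×2210/(2π×2²) × 1 = 263.8 × 1 = 263.8 kPa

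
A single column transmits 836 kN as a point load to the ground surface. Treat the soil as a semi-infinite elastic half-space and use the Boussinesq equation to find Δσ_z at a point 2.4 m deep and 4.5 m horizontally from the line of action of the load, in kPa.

Boussinesq vertical stress below a point load on an elastic half-space:
Δσ_z = 3P/(2πz²) · [1 + (r/z)²]^(−5/2)
r/z = 4.5/2.4 = 1.875; [1+(r/z)²]^(−5/2) = 0.023078.
Δσ_z = 3×836/(2π×2.4²) × 0.023078 = 69.299 × 0.023078 = 1.599 kPa

Δσ_z ≈ 1.6 kPa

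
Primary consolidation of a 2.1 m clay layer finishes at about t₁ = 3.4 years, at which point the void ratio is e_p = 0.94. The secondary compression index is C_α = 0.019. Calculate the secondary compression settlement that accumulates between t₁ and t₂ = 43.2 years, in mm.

Secondary compression: S_s = C_α·H/(1+e_p)·log₁₀(t₂/t₁)
S_s = 0.019×2.1/(1+0.94)×log₁₀(43.2/3.4)
    = 0.02057 × 1.104 = 0.02271 m

S_s ≈ 22.7 mm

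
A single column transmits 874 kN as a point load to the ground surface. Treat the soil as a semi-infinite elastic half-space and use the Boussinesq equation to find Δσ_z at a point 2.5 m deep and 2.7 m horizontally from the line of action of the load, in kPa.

Δσ_z ≈ 9.67 kPa

Boussinesq vertical stress below a point load on an elastic half-space:
Δσ_z = 3P/(2πz²) · [1 + (r/z)²]^(−5/2)
r/z = 2.7/2.5 = 1.08; [1+(r/z)²]^(−5/2) = 0.14476.
Δσ_z = 3×874/(2π×2.5²) × 0.14476 = 66.769 × 0.14476 = 9.665 kPa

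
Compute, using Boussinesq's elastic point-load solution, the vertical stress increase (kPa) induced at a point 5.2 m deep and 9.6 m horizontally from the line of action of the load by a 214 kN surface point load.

Boussinesq vertical stress below a point load on an elastic half-space:
Δσ_z = 3P/(2πz²) · [1 + (r/z)²]^(−5/2)
r/z = 9.6/5.2 = 1.8462; [1+(r/z)²]^(−5/2) = 0.024509.
Δσ_z = 3×214/(2π×5.2²) × 0.024509 = 3.7788 × 0.024509 = 0.09261 kPa

Δσ_z ≈ 0.0926 kPa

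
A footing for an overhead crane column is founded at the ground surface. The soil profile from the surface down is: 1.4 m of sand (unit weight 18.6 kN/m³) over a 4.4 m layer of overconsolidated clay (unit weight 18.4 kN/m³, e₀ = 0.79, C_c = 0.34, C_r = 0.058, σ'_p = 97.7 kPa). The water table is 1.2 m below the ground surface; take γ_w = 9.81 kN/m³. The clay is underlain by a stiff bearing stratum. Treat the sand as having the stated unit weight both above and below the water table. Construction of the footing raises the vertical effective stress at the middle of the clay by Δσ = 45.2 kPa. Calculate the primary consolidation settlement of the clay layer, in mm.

Mid-depth of clay below the ground surface: z = 1.4 + 4.4/2 = 3.6 m.
Total vertical stress at mid-clay: σ_v = 18.6×1.4 + 18.4×2.2 = 66.52 kPa.
Pore pressure: u = 9.81×(3.6 − 1.2) = 23.544 kPa.
Initial effective stress: σ'_0 = σ_v − u = 66.52 − 23.544 = 42.976 kPa.
Final effective stress: σ'_f = 42.976 + 45.2 = 88.176 kPa.
σ'_f = 88.176 ≤ σ'_p = 97.7 kPa, so the clay remains overconsolidated and only the recompression index applies:
S_c = C_r·H/(1+e₀)·log₁₀(σ'_f/σ'_0) = 0.058×4.4/1.79×log₁₀(88.176/42.976)
    = 0.14257 × 0.31212 = 0.0445 m

S_c ≈ 44.5 mm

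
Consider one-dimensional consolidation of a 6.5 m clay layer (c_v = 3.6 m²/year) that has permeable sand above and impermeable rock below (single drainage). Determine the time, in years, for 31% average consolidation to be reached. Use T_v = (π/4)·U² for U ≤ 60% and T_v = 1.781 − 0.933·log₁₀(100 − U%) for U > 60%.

t ≈ 0.886 years

Drainage path length: H_d = H = 6.5 m (single drainage).
U ≤ 60%: T_v = (π/4)·U² = (π/4)×0.31² = 0.075477.
t = T_v·H_d²/c_v = 0.075477×6.5²/3.6 = 0.8858 years.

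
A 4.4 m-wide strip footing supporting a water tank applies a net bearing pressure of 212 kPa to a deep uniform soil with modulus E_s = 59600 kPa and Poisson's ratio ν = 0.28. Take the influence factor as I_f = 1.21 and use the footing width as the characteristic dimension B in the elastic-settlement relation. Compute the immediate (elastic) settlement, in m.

S_e ≈ 0.0175 m

Immediate (elastic) settlement: S_e = q·B·(1−ν²)/E_s · I_f.
S_e = 212 × 4.4 × (1 − 0.28²) / 59600 × 1.21
    = 212 × 4.4 × 0.9216 / 59600 × 1.21
    = 0.01745 m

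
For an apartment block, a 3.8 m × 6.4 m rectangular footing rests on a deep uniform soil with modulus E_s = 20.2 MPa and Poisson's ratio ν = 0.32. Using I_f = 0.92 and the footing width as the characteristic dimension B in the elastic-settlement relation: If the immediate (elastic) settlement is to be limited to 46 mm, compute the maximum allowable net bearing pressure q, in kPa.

E_s = 20.2 MPa = 20200 kPa.
S_e = q·B·(1−ν²)/E_s · I_f  ⇒  q = S_e·E_s / (B·(1−ν²)·I_f).
q = 0.046 × 20200 / (3.8 × 0.8976 × 0.92) = 296.1 kPa

q ≈ 296 kPa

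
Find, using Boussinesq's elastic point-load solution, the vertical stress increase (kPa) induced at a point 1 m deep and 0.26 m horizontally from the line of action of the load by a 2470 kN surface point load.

Boussinesq vertical stress below a point load on an elastic half-space:
Δσ_z = 3P/(2πz²) · [1 + (r/z)²]^(−5/2)
r/z = 0.26/1 = 0.26; [1+(r/z)²]^(−5/2) = 0.84914.
Δσ_z = 3×2470/(2π×1²) × 0.84914 = 1179.3 × 0.84914 = 1001 kPa

Δσ_z ≈ 1000 kPa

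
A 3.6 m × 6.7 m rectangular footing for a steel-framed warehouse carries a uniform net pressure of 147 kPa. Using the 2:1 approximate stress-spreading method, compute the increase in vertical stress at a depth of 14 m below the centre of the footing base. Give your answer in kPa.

By the 2:1 method the load spreads at 1 horizontal : 2 vertical, so at depth z the loaded area has grown by z in each plan dimension:
Δσ = qBL/((B+z)(L+z)) = 147×3.6×6.7/((3.6+14)(6.7+14)) = 9.7322 kPa

Δσ_z ≈ 9.73 kPa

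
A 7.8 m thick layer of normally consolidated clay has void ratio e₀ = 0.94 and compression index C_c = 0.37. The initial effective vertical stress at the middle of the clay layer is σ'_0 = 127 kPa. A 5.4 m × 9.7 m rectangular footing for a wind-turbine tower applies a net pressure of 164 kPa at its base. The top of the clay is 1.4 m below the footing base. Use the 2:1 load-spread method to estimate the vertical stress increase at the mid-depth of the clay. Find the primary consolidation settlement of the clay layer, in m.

S_c ≈ 0.227 m

Mid-depth of clay below the footing base: z = 1.4 + 7.8/2 = 5.3 m.
Stress increase at mid-clay by the 2:1 spreading method:
Δσ = qBL/((B+z)(L+z)) = 164×5.4×9.7/((5.4+5.3)(9.7+5.3)) = 53.522 kPa
Final effective stress: σ'_f = σ'_0 + Δσ = 127 + 53.522 = 180.52 kPa.
Normally consolidated clay, so the full stress increment lies on the virgin compression line:
S_c = C_c·H/(1+e₀)·log₁₀(σ'_f/σ'_0) = 0.37×7.8/(1+0.94)×log₁₀(180.52/127)
    = 1.4876 × 0.15272 = 0.2272 m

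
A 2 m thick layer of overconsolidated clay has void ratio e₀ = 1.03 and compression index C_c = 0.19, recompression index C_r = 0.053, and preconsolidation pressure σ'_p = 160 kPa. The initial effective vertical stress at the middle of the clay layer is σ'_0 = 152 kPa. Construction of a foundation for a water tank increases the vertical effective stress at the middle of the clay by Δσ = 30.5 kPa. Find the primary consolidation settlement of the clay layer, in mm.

Final effective stress: σ'_f = 152 + 30.5 = 182.5 kPa.
σ'_f = 182.5 > σ'_p = 160 kPa, so the stress path crosses the preconsolidation pressure — recompression up to σ'_p, then virgin compression beyond:
S_c = H/(1+e₀)·[C_r·log₁₀(σ'_p/σ'_0) + C_c·log₁₀(σ'_f/σ'_p)]
    = 2/2.03 × [0.053×log₁₀(160/152) + 0.19×log₁₀(182.5/160)]
    = 0.98522 × [0.0011806 + 0.010857] = 0.01186 m

S_c ≈ 11.9 mm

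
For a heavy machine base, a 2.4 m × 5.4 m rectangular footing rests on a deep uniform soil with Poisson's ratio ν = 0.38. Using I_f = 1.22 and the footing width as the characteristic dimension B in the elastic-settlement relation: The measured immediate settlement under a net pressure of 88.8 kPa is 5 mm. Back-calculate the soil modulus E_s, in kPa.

E_s ≈ 44500 kPa

S_e = q·B·(1−ν²)/E_s · I_f  ⇒  E_s = q·B·(1−ν²)·I_f / S_e.
E_s = 88.8 × 2.4 × 0.8556 × 1.22 / 0.005 = 44490 kPa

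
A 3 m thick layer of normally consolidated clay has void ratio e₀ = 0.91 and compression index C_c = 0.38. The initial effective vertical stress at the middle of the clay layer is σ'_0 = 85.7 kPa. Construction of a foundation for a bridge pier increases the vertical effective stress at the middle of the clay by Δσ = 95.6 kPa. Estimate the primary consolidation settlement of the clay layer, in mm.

Final effective stress: σ'_f = σ'_0 + Δσ = 85.7 + 95.6 = 181.3 kPa.
Normally consolidated clay, so the full stress increment lies on the virgin compression line:
S_c = C_c·H/(1+e₀)·log₁₀(σ'_f/σ'_0) = 0.38×3/(1+0.91)×log₁₀(181.3/85.7)
    = 0.59686 × 0.32542 = 0.1942 m

S_c ≈ 194 mm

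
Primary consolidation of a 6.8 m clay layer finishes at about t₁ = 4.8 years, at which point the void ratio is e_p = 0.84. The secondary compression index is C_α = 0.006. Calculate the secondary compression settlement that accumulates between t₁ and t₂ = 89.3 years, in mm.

S_s ≈ 28.2 mm

Secondary compression: S_s = C_α·H/(1+e_p)·log₁₀(t₂/t₁)
S_s = 0.006×6.8/(1+0.84)×log₁₀(89.3/4.8)
    = 0.02217 × 1.27 = 0.02815 m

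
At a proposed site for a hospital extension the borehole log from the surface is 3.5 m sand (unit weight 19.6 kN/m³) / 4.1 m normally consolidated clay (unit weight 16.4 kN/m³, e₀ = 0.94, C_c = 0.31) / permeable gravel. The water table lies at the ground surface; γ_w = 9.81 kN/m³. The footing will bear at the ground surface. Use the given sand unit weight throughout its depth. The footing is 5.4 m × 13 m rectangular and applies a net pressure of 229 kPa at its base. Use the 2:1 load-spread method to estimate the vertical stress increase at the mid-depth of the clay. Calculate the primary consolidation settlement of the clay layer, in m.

S_c ≈ 0.278 m

Mid-depth of clay below the ground surface: z = 3.5 + 4.1/2 = 5.55 m.
Total vertical stress at mid-clay: σ_v = 19.6×3.5 + 16.4×2.05 = 102.22 kPa.
Pore pressure: u = 9.81×(5.55 − 0) = 54.446 kPa.
Initial effective stress: σ'_0 = σ_v − u = 102.22 − 54.446 = 47.774 kPa.
Stress increase at mid-clay by the 2:1 spreading method:
Δσ = qBL/((B+z)(L+z)) = 229×5.4×13/((5.4+5.55)(13+5.55)) = 79.143 kPa
Final effective stress: σ'_f = σ'_0 + Δσ = 47.774 + 79.143 = 126.92 kPa.
Normally consolidated clay, so the full stress increment lies on the virgin compression line:
S_c = C_c·H/(1+e₀)·log₁₀(σ'_f/σ'_0) = 0.31×4.1/(1+0.94)×log₁₀(126.92/47.774)
    = 0.65515 × 0.42434 = 0.278 m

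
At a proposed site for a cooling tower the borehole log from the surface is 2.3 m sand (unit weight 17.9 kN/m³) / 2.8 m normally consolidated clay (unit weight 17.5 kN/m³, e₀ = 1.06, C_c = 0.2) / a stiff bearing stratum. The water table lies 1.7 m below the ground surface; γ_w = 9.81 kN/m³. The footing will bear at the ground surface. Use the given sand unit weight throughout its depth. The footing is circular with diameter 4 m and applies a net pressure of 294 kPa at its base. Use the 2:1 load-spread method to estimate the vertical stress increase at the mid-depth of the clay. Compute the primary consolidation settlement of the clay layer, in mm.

Mid-depth of clay below the ground surface: z = 2.3 + 2.8/2 = 3.7 m.
Total vertical stress at mid-clay: σ_v = 17.9×2.3 + 17.5×1.4 = 65.67 kPa.
Pore pressure: u = 9.81×(3.7 − 1.7) = 19.62 kPa.
Initial effective stress: σ'_0 = σ_v − u = 65.67 − 19.62 = 46.05 kPa.
Stress increase at mid-clay by the 2:1 spreading method:
Δσ ≈ qD²/(D+z)² = 294×4²/(4+3.7)² = 79.339 kPa
Final effective stress: σ'_f = σ'_0 + Δσ = 46.05 + 79.339 = 125.39 kPa.
Normally consolidated clay, so the full stress increment lies on the virgin compression line:
S_c = C_c·H/(1+e₀)·log₁₀(σ'_f/σ'_0) = 0.2×2.8/(1+1.06)×log₁₀(125.39/46.05)
    = 0.27184 × 0.43503 = 0.1183 m

S_c ≈ 118 mm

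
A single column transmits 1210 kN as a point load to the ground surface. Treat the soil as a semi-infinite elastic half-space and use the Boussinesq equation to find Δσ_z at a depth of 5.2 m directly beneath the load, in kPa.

Boussinesq vertical stress below a point load on an elastic half-space:
Δσ_z = 3P/(2πz²) · [1 + (r/z)²]^(−5/2)
r/z = 0/5.2 = 0; [1+(r/z)²]^(−5/2) = 1.
Δσ_z = 3×1210/(2π×5.2²) × 1 = 21.366 × 1 = 21.37 kPa

Δσ_z ≈ 21.4 kPa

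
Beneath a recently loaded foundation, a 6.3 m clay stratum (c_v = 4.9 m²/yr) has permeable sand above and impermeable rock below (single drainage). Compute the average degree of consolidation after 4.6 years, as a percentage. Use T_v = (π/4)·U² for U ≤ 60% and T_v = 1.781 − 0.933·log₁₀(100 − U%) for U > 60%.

Drainage path length: H_d = H = 6.3 m (single drainage).
T_v = c_v·t/H_d² = 4.9×4.6/6.3² = 0.5679.
T_v = 0.5679 corresponds to the U > 60% branch:
U = 1 − 10^((1.781 − T_v)/0.933)/100 = 0.8004

U ≈ 80 %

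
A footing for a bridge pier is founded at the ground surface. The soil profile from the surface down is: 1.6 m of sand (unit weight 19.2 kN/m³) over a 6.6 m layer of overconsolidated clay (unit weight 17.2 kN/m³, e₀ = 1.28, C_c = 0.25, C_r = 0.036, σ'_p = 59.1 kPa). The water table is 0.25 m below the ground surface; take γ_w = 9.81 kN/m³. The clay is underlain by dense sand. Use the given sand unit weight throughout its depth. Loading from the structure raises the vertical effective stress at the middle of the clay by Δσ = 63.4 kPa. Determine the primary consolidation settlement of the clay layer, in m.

S_c ≈ 0.197 m

Mid-depth of clay below the ground surface: z = 1.6 + 6.6/2 = 4.9 m.
Total vertical stress at mid-clay: σ_v = 19.2×1.6 + 17.2×3.3 = 87.48 kPa.
Pore pressure: u = 9.81×(4.9 − 0.25) = 45.617 kPa.
Initial effective stress: σ'_0 = σ_v − u = 87.48 − 45.617 = 41.863 kPa.
Final effective stress: σ'_f = 41.863 + 63.4 = 105.26 kPa.
σ'_f = 105.26 > σ'_p = 59.1 kPa, so the stress path crosses the preconsolidation pressure — recompression up to σ'_p, then virgin compression beyond:
S_c = H/(1+e₀)·[C_r·log₁₀(σ'_p/σ'_0) + C_c·log₁₀(σ'_f/σ'_p)]
    = 6.6/2.28 × [0.036×log₁₀(59.1/41.863) + 0.25×log₁₀(105.26/59.1)]
    = 2.8947 × [0.0053913 + 0.062669] = 0.197 m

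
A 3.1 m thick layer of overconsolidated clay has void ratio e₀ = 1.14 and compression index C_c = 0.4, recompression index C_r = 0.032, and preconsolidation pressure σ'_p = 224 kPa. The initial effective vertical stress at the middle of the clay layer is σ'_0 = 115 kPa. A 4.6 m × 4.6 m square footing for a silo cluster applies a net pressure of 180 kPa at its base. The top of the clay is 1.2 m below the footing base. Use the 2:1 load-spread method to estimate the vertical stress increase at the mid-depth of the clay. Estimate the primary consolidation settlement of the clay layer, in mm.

Mid-depth of clay below the footing base: z = 1.2 + 3.1/2 = 2.75 m.
Stress increase at mid-clay by the 2:1 spreading method:
Δσ = qBL/((B+z)(L+z)) = 180×4.6×4.6/((4.6+2.75)(4.6+2.75)) = 70.504 kPa
Final effective stress: σ'_f = 115 + 70.504 = 185.5 kPa.
σ'_f = 185.5 ≤ σ'_p = 224 kPa, so the clay remains overconsolidated and only the recompression index applies:
S_c = C_r·H/(1+e₀)·log₁₀(σ'_f/σ'_0) = 0.032×3.1/2.14×log₁₀(185.5/115)
    = 0.046355 × 0.20765 = 0.009626 m

S_c ≈ 9.63 mm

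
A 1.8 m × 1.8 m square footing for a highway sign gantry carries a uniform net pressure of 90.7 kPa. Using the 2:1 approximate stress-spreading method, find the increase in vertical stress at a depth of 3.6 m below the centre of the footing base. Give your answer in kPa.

By the 2:1 method the load spreads at 1 horizontal : 2 vertical, so at depth z the loaded area has grown by z in each plan dimension:
Δσ = qBL/((B+z)(L+z)) = 90.7×1.8×1.8/((1.8+3.6)(1.8+3.6)) = 10.078 kPa

Δσ_z ≈ 10.1 kPa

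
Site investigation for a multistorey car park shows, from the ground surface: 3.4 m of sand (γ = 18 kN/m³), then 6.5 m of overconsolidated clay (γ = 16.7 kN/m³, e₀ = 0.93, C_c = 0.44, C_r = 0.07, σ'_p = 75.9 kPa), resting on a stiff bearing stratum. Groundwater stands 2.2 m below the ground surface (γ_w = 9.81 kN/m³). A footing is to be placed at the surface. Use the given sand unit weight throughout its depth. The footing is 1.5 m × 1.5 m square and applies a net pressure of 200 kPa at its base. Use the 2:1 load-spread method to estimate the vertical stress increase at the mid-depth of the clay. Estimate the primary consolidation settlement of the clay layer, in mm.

Mid-depth of clay below the ground surface: z = 3.4 + 6.5/2 = 6.65 m.
Total vertical stress at mid-clay: σ_v = 18×3.4 + 16.7×3.25 = 115.47 kPa.
Pore pressure: u = 9.81×(6.65 − 2.2) = 43.655 kPa.
Initial effective stress: σ'_0 = σ_v − u = 115.47 − 43.655 = 71.815 kPa.
Stress increase at mid-clay by the 2:1 spreading method:
Δσ = qBL/((B+z)(L+z)) = 200×1.5×1.5/((1.5+6.65)(1.5+6.65)) = 6.7748 kPa
Final effective stress: σ'_f = 71.815 + 6.7748 = 78.59 kPa.
σ'_f = 78.59 > σ'_p = 75.9 kPa, so the stress path crosses the preconsolidation pressure — recompression up to σ'_p, then virgin compression beyond:
S_c = H/(1+e₀)·[C_r·log₁₀(σ'_p/σ'_0) + C_c·log₁₀(σ'_f/σ'_p)]
    = 6.5/1.93 × [0.07×log₁₀(75.9/71.815) + 0.44×log₁₀(78.59/75.9)]
    = 3.3679 × [0.0016819 + 0.0066552] = 0.02808 m

S_c ≈ 28.1 mm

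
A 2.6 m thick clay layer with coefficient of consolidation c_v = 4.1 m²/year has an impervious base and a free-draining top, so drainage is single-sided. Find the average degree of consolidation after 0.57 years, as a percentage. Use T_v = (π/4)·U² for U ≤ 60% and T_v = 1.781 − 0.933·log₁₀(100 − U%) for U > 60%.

U ≈ 65.5 %

Drainage path length: H_d = H = 2.6 m (single drainage).
T_v = c_v·t/H_d² = 4.1×0.57/2.6² = 0.34571.
T_v = 0.34571 corresponds to the U > 60% branch:
U = 1 − 10^((1.781 − T_v)/0.933)/100 = 0.6546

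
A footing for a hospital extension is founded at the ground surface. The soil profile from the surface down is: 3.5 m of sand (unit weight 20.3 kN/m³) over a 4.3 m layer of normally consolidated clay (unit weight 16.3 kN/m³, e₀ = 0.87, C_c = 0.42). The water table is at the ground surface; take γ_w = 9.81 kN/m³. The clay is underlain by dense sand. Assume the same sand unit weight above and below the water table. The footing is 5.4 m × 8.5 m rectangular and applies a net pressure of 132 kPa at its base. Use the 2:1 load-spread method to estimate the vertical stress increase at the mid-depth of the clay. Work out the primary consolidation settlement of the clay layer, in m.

S_c ≈ 0.238 m

Mid-depth of clay below the ground surface: z = 3.5 + 4.3/2 = 5.65 m.
Total vertical stress at mid-clay: σ_v = 20.3×3.5 + 16.3×2.15 = 106.09 kPa.
Pore pressure: u = 9.81×(5.65 − 0) = 55.427 kPa.
Initial effective stress: σ'_0 = σ_v − u = 106.09 − 55.427 = 50.663 kPa.
Stress increase at mid-clay by the 2:1 spreading method:
Δσ = qBL/((B+z)(L+z)) = 132×5.4×8.5/((5.4+5.65)(8.5+5.65)) = 38.75 kPa
Final effective stress: σ'_f = σ'_0 + Δσ = 50.663 + 38.75 = 89.413 kPa.
Normally consolidated clay, so the full stress increment lies on the virgin compression line:
S_c = C_c·H/(1+e₀)·log₁₀(σ'_f/σ'_0) = 0.42×4.3/(1+0.87)×log₁₀(89.413/50.663)
    = 0.96578 × 0.24671 = 0.2383 m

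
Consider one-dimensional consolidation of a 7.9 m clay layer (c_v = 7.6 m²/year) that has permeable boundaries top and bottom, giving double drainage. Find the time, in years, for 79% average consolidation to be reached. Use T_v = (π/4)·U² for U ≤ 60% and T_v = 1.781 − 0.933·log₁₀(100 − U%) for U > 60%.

t ≈ 1.12 years

Drainage path length: H_d = H/2 = 3.95 m (double drainage).
U > 60%: T_v = 1.781 − 0.933·log₁₀(100 − 79) = 0.54737.
t = T_v·H_d²/c_v = 0.54737×3.95²/7.6 = 1.124 years.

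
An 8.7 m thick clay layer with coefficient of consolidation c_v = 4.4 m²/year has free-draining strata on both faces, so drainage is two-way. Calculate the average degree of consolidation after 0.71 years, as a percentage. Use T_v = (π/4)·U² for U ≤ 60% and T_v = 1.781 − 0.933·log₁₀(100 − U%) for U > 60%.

U ≈ 45.8 %

Drainage path length: H_d = H/2 = 4.35 m (double drainage).
T_v = c_v·t/H_d² = 4.4×0.71/4.35² = 0.16509.
T_v = 0.16509 corresponds to the U ≤ 60% branch:
U = √(4T_v/π) = 0.4585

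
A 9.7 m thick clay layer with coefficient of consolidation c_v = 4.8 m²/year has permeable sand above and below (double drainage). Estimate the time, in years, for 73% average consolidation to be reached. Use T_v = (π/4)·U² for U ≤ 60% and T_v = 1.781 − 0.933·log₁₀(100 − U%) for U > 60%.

Drainage path length: H_d = H/2 = 4.85 m (double drainage).
U > 60%: T_v = 1.781 − 0.933·log₁₀(100 − 73) = 0.44554.
t = T_v·H_d²/c_v = 0.44554×4.85²/4.8 = 2.183 years.

t ≈ 2.18 years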